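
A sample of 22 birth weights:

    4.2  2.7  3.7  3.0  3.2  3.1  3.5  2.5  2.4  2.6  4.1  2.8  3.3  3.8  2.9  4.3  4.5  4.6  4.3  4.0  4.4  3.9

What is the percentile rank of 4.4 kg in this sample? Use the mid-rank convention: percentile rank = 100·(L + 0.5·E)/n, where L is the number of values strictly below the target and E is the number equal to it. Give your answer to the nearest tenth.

Sorted: 2.4, 2.5, 2.6, 2.7, 2.8, 2.9, 3.0, 3.1, 3.2, 3.3, 3.5, 3.7, 3.8, 3.9, 4.0, 4.1, 4.2, 4.3, 4.3, 4.4, 4.5, 4.6.
Count below 4.4: L = 19; count equal: E = 1; n = 22.
Percentile rank = 100·(19 + 0.5·1)/22 = 100·19.5/22 = 88.64.

88.6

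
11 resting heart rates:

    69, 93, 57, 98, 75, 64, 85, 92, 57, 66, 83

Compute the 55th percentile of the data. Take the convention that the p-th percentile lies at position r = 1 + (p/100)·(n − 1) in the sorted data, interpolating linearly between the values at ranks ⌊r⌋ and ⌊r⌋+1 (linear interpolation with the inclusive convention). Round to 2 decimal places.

79.00

Sorted: 57, 57, 64, 66, 69, 75, 83, 85, 92, 93, 98.
n = 11.
r = 1 + (55/100)·(11 − 1) = 1 + 5.5 = 6.5.
Rank 6 is 75 and rank 7 is 83.
Interpolate: 75 + 0.5·(83 − 75) = 75 + 0.5·8 = 79.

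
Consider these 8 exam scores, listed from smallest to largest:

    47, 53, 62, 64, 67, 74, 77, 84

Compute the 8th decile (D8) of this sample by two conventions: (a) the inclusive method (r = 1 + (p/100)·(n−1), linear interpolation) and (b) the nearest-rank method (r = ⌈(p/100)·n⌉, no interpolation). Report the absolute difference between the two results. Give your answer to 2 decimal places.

1.20

n = 8.
(a) r = 6.6; between ranks 6 (74) and 7 (77): 75.8.
(b) the nearest-rank method: rank 7 → 77.
|75.8 − 77| = 1.2.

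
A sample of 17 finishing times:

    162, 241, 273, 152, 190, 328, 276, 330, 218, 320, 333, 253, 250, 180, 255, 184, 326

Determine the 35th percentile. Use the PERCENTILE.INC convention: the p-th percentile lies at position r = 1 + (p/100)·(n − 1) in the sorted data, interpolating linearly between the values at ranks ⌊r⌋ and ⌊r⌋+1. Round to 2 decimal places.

231.80

Sorted: 152, 162, 180, 184, 190, 218, 241, 250, 253, 255, 273, 276, 320, 326, 328, 330, 333.
n = 17.
r = 1 + (35/100)·(17 − 1) = 1 + 5.6 = 6.6.
Rank 6 is 218 and rank 7 is 241.
Interpolate: 218 + 0.6·(241 − 218) = 218 + 0.6·23 = 231.8.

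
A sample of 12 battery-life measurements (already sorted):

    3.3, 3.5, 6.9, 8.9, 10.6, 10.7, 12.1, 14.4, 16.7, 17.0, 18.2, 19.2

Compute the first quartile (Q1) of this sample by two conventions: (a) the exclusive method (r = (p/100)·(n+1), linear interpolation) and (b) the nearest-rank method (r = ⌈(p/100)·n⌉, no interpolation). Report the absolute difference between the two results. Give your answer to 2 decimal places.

n = 12.
(a) r = 3.25; between ranks 3 (6.9) and 4 (8.9): 7.4.
(b) the nearest-rank method: rank 3 → 6.9.
|7.4 − 6.9| = 0.5.

0.50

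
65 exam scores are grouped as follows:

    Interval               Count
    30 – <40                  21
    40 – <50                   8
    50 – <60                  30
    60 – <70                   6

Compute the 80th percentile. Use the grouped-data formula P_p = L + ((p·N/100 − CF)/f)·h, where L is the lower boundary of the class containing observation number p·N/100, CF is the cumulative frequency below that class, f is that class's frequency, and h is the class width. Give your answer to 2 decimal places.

N = 65; target position k = 80/100 · 65 = 52.
Cumulative frequencies: 21, 29, 59, 65.
Observation 52 falls in the class 50 – <60.
L = 50, CF = 29, f = 30, h = 10.
P80 = 50 + ((52 − 29)/30)·10 = 50 + 7.66667 = 57.6667.

57.67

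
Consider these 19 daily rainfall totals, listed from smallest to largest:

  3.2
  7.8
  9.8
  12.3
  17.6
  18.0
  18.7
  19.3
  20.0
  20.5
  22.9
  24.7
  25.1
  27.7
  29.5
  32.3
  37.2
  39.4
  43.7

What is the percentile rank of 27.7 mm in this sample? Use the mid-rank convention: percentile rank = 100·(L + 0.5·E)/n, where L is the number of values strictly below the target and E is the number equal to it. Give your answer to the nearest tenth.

Count below 27.7: L = 13; count equal: E = 1; n = 19.
Percentile rank = 100·(13 + 0.5·1)/19 = 100·13.5/19 = 71.05.

71.1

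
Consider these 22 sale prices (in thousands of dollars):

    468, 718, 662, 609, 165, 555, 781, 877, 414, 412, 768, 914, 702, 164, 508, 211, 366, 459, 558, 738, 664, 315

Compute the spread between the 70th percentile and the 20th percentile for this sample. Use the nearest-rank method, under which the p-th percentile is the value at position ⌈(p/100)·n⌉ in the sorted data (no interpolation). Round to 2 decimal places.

Sorted: 164, 165, 211, 315, 366, 412, 414, 459, 468, 508, 555, 558, 609, 662, 664, 702, 718, 738, 768, 781, 877, 914.
n = 22.
P20: rank ⌈20/100·22⌉ = 5 → 366.
P70: rank ⌈70/100·22⌉ = 16 → 702.
Difference: 702 − 366 = 336.

336.00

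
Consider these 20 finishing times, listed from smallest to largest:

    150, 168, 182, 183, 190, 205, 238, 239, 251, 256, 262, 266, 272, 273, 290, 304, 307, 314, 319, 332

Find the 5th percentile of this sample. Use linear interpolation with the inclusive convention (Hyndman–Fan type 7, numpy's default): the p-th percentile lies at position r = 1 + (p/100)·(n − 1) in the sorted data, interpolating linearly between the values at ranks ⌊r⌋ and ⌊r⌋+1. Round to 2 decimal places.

167.10

n = 20.
r = 1 + (5/100)·(20 − 1) = 1 + 0.95 = 1.95.
Rank 1 is 150 and rank 2 is 168.
Interpolate: 150 + 0.95·(168 − 150) = 150 + 0.95·18 = 167.1.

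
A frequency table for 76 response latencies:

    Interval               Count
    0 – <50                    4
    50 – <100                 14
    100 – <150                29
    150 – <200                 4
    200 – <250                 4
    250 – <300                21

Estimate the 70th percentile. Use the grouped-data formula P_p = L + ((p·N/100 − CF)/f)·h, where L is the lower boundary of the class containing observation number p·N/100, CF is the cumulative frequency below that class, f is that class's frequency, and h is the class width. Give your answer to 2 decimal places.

227.50

N = 76; target position k = 70/100 · 76 = 53.2.
Cumulative frequencies: 4, 18, 47, 51, 55, 76.
Observation 53.2 falls in the class 200 – <250.
L = 200, CF = 51, f = 4, h = 50.
P70 = 200 + ((53.2 − 51)/4)·50 = 200 + 27.5 = 227.5.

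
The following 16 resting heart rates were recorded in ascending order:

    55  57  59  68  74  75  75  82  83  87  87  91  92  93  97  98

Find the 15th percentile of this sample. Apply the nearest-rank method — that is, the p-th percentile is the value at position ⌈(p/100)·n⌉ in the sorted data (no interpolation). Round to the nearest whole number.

59

n = 16.
Position = ⌈15/100 · 16⌉ = ⌈2.4⌉ = 3.
The value at rank 3 is 59.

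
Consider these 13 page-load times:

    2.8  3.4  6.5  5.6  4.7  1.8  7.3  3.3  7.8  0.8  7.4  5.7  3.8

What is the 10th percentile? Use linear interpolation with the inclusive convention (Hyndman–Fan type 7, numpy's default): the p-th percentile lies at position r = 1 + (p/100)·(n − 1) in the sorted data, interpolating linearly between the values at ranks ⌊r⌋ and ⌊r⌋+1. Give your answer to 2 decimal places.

Sorted: 0.8, 1.8, 2.8, 3.3, 3.4, 3.8, 4.7, 5.6, 5.7, 6.5, 7.3, 7.4, 7.8.
n = 13.
r = 1 + (10/100)·(13 − 1) = 1 + 1.2 = 2.2.
Rank 2 is 1.8 and rank 3 is 2.8.
Interpolate: 1.8 + 0.2·(2.8 − 1.8) = 1.8 + 0.2·1 = 2.

2.00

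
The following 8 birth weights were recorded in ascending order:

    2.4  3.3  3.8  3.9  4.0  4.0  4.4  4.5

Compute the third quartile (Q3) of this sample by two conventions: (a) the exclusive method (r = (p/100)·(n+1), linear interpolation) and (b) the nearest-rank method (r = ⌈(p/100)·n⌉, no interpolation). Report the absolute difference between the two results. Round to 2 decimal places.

0.30

n = 8.
(a) r = 6.75; between ranks 6 (4.0) and 7 (4.4): 4.3.
(b) the nearest-rank method: rank 6 → 4.
|4.3 − 4| = 0.3.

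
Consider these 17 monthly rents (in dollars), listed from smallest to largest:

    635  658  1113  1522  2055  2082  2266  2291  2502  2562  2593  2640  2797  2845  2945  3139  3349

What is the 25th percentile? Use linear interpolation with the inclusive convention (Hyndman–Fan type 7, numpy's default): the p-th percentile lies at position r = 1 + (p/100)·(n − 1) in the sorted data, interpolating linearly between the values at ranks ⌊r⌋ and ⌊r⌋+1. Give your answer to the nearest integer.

n = 17.
r = 1 + (25/100)·(17 − 1) = 1 + 4 = 5.
r is an integer, so P25 is the value at rank 5: 2055.

2055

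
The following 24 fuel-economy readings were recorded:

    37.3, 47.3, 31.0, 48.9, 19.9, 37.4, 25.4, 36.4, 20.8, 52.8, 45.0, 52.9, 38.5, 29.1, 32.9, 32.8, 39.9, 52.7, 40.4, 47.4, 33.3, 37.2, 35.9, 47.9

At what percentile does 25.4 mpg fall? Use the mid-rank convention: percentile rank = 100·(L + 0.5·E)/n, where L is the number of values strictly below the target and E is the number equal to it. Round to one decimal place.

10.4

Sorted: 19.9, 20.8, 25.4, 29.1, 31.0, 32.8, 32.9, 33.3, 35.9, 36.4, 37.2, 37.3, 37.4, 38.5, 39.9, 40.4, 45.0, 47.3, 47.4, 47.9, 48.9, 52.7, 52.8, 52.9.
Count below 25.4: L = 2; count equal: E = 1; n = 24.
Percentile rank = 100·(2 + 0.5·1)/24 = 100·2.5/24 = 10.42.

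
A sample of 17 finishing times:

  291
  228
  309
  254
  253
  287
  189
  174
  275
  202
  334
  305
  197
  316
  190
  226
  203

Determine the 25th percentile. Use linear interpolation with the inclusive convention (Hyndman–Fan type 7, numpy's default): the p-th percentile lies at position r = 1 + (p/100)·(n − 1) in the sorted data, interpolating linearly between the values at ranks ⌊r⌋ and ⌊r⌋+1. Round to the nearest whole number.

Sorted: 174, 189, 190, 197, 202, 203, 226, 228, 253, 254, 275, 287, 291, 305, 309, 316, 334.
n = 17.
r = 1 + (25/100)·(17 − 1) = 1 + 4 = 5.
r is an integer, so P25 is the value at rank 5: 202.

202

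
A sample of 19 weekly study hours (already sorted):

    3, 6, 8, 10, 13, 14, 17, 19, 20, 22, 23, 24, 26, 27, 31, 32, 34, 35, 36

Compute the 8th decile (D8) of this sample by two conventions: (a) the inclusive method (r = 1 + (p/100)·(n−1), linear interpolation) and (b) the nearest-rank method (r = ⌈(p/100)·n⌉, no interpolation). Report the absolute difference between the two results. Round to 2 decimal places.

0.60

n = 19.
(a) r = 15.4; between ranks 15 (31) and 16 (32): 31.4.
(b) the nearest-rank method: rank 16 → 32.
|31.4 − 32| = 0.6.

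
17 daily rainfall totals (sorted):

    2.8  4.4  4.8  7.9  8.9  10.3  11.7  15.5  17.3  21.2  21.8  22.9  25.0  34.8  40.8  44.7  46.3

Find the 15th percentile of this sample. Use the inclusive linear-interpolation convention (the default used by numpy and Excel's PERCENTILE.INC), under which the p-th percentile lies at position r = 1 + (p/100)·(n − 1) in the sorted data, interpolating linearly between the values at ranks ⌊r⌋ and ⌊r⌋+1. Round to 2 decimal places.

6.04

n = 17.
r = 1 + (15/100)·(17 − 1) = 1 + 2.4 = 3.4.
Rank 3 is 4.8 and rank 4 is 7.9.
Interpolate: 4.8 + 0.4·(7.9 − 4.8) = 4.8 + 0.4·3.1 = 6.04.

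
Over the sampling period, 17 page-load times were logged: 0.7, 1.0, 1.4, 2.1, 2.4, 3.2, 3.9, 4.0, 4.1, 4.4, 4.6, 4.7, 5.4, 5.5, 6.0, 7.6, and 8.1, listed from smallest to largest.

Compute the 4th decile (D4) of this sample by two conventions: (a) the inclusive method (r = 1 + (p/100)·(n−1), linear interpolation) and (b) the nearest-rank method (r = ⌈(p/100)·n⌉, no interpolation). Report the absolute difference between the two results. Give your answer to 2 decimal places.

0.04

n = 17.
(a) r = 7.4; between ranks 7 (3.9) and 8 (4.0): 3.94.
(b) the nearest-rank method: rank 7 → 3.9.
|3.94 − 3.9| = 0.04.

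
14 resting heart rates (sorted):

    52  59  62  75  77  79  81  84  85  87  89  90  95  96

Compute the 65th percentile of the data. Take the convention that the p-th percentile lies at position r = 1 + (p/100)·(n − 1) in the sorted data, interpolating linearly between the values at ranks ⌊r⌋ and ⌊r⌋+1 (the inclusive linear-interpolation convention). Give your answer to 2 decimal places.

85.90

n = 14.
r = 1 + (65/100)·(14 − 1) = 1 + 8.45 = 9.45.
Rank 9 is 85 and rank 10 is 87.
Interpolate: 85 + 0.45·(87 − 85) = 85 + 0.45·2 = 85.9.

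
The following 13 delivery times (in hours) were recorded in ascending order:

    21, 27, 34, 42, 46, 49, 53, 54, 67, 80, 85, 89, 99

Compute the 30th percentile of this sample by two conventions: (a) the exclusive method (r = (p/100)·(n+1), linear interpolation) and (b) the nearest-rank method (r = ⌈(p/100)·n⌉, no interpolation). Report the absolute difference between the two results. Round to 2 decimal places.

0.80

n = 13.
(a) r = 4.2; between ranks 4 (42) and 5 (46): 42.8.
(b) the nearest-rank method: rank 4 → 42.
|42.8 − 42| = 0.8.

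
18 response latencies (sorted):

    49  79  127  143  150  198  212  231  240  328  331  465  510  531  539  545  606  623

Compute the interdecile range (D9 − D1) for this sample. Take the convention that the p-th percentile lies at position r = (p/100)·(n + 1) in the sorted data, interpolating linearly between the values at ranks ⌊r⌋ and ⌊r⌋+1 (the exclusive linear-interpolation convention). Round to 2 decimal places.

531.70

n = 18.
P10: r = 1.9; ranks 1–2 are 49, 79; interpolating gives 76.
P90: r = 17.1; ranks 17–18 are 606, 623; interpolating gives 607.7.
Difference: 607.7 − 76 = 531.7.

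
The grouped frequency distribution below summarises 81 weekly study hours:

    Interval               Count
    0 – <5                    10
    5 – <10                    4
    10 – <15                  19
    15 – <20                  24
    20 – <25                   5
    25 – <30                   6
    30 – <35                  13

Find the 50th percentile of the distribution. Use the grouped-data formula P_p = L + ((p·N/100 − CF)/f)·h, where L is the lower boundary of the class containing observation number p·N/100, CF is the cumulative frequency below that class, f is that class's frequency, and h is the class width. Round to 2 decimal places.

N = 81; target position k = 50/100 · 81 = 40.5.
Cumulative frequencies: 10, 14, 33, 57, 62, 68, 81.
Observation 40.5 falls in the class 15 – <20.
L = 15, CF = 33, f = 24, h = 5.
P50 = 15 + ((40.5 − 33)/24)·5 = 15 + 1.5625 = 16.5625.

16.56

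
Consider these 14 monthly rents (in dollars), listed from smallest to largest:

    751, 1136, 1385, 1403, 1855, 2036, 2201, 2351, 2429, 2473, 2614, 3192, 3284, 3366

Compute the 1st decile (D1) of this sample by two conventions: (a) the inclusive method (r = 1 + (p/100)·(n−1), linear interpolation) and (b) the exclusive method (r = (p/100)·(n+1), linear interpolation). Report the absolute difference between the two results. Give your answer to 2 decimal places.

n = 14.
(a) r = 2.3; between ranks 2 (1136) and 3 (1385): 1210.7.
(b) r = 1.5; between ranks 1 (751) and 2 (1136): 943.5.
|1210.7 − 943.5| = 267.2.

267.20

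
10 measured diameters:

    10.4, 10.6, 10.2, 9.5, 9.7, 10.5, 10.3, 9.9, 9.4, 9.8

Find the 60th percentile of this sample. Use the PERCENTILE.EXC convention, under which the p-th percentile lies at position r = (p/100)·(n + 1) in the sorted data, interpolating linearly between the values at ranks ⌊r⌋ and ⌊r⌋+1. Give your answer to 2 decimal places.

10.26

Sorted: 9.4, 9.5, 9.7, 9.8, 9.9, 10.2, 10.3, 10.4, 10.5, 10.6.
n = 10.
r = (60/100)·(10 + 1) = 6.6.
Rank 6 is 10.2 and rank 7 is 10.3.
Interpolate: 10.2 + 0.6·(10.3 − 10.2) = 10.2 + 0.6·0.1 = 10.26.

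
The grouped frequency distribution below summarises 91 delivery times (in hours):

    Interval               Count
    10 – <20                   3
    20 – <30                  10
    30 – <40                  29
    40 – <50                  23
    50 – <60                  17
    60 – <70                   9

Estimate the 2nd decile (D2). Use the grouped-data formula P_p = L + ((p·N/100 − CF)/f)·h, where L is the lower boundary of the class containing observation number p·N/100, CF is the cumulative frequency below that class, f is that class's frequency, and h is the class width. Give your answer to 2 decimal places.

N = 91; target position k = 20/100 · 91 = 18.2.
Cumulative frequencies: 3, 13, 42, 65, 82, 91.
Observation 18.2 falls in the class 30 – <40.
L = 30, CF = 13, f = 29, h = 10.
P20 = 30 + ((18.2 − 13)/29)·10 = 30 + 1.7931 = 31.7931.

31.79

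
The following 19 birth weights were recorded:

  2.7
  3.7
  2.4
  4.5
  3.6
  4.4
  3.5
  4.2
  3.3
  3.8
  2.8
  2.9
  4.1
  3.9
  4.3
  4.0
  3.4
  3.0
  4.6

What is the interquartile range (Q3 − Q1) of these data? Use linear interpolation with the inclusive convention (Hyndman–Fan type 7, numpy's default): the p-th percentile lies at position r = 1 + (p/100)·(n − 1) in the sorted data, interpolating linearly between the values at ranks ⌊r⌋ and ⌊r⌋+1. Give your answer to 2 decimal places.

1.00

Sorted: 2.4, 2.7, 2.8, 2.9, 3.0, 3.3, 3.4, 3.5, 3.6, 3.7, 3.8, 3.9, 4.0, 4.1, 4.2, 4.3, 4.4, 4.5, 4.6.
n = 19.
P25: r = 5.5; ranks 5–6 are 3.0, 3.3; interpolating gives 3.15.
P75: r = 14.5; ranks 14–15 are 4.1, 4.2; interpolating gives 4.15.
Difference: 4.15 − 3.15 = 1.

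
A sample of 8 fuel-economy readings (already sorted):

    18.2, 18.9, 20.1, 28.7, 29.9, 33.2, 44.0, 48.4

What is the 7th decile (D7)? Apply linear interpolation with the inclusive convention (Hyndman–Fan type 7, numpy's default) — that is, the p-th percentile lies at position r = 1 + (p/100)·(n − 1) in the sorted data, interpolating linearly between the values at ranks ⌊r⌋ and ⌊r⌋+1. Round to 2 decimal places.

n = 8.
r = 1 + (70/100)·(8 − 1) = 1 + 4.9 = 5.9.
Rank 5 is 29.9 and rank 6 is 33.2.
Interpolate: 29.9 + 0.9·(33.2 − 29.9) = 29.9 + 0.9·3.3 = 32.87.

32.87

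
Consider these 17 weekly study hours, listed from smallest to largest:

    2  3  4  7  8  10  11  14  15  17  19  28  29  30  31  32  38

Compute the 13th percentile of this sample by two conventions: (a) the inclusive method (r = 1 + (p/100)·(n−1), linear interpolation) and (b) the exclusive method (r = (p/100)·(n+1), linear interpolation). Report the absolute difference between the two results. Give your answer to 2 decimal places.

0.90

n = 17.
(a) r = 3.08; between ranks 3 (4) and 4 (7): 4.24.
(b) r = 2.34; between ranks 2 (3) and 3 (4): 3.34.
|4.24 − 3.34| = 0.9.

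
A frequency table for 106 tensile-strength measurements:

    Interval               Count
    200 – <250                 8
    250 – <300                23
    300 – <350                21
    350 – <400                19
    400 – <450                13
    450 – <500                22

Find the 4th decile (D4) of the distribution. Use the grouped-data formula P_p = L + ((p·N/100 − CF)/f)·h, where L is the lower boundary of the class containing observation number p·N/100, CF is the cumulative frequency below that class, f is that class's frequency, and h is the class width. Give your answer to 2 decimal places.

327.14

N = 106; target position k = 40/100 · 106 = 42.4.
Cumulative frequencies: 8, 31, 52, 71, 84, 106.
Observation 42.4 falls in the class 300 – <350.
L = 300, CF = 31, f = 21, h = 50.
P40 = 300 + ((42.4 − 31)/21)·50 = 300 + 27.1429 = 327.143.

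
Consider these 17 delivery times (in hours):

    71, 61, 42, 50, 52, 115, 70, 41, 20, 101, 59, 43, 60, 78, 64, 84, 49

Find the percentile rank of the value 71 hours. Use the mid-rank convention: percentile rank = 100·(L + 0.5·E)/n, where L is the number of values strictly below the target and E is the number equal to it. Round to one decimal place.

73.5

Sorted: 20, 41, 42, 43, 49, 50, 52, 59, 60, 61, 64, 70, 71, 78, 84, 101, 115.
Count below 71: L = 12; count equal: E = 1; n = 17.
Percentile rank = 100·(12 + 0.5·1)/17 = 100·12.5/17 = 73.53.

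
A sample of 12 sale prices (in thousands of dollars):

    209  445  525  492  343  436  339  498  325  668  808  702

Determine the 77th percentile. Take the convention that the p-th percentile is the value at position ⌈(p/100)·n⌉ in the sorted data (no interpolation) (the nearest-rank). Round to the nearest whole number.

668

Sorted: 209, 325, 339, 343, 436, 445, 492, 498, 525, 668, 702, 808.
n = 12.
Position = ⌈77/100 · 12⌉ = ⌈9.24⌉ = 10.
The value at rank 10 is 668.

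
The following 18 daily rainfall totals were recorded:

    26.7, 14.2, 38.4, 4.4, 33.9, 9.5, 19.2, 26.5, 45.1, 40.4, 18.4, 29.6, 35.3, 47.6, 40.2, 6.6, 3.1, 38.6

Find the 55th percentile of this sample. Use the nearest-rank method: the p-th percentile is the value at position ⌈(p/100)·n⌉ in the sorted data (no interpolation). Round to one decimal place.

Sorted: 3.1, 4.4, 6.6, 9.5, 14.2, 18.4, 19.2, 26.5, 26.7, 29.6, 33.9, 35.3, 38.4, 38.6, 40.2, 40.4, 45.1, 47.6.
n = 18.
Position = ⌈55/100 · 18⌉ = ⌈9.9⌉ = 10.
The value at rank 10 is 29.6.

29.6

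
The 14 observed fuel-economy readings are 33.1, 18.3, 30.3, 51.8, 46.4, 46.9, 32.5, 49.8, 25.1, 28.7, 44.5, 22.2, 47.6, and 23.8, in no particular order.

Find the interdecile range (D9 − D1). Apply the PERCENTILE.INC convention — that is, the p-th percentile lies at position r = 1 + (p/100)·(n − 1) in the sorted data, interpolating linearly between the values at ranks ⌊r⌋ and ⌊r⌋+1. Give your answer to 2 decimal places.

26.46

Sorted: 18.3, 22.2, 23.8, 25.1, 28.7, 30.3, 32.5, 33.1, 44.5, 46.4, 46.9, 47.6, 49.8, 51.8.
n = 14.
P10: r = 2.3; ranks 2–3 are 22.2, 23.8; interpolating gives 22.68.
P90: r = 12.7; ranks 12–13 are 47.6, 49.8; interpolating gives 49.14.
Difference: 49.14 − 22.68 = 26.46.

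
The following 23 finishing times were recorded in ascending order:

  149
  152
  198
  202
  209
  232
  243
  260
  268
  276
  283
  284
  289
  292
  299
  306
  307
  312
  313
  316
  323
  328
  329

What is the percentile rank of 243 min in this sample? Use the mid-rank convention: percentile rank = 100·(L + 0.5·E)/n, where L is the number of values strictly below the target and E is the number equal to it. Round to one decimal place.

Count below 243: L = 6; count equal: E = 1; n = 23.
Percentile rank = 100·(6 + 0.5·1)/23 = 100·6.5/23 = 28.26.

28.3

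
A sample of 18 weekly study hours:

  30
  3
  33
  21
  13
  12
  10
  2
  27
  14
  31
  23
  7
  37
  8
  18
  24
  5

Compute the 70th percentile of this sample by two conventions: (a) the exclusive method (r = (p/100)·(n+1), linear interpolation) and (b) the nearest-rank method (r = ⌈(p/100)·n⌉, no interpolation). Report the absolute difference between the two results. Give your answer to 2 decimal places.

0.90

Sorted: 2, 3, 5, 7, 8, 10, 12, 13, 14, 18, 21, 23, 24, 27, 30, 31, 33, 37.
n = 18.
(a) r = 13.3; between ranks 13 (24) and 14 (27): 24.9.
(b) the nearest-rank method: rank 13 → 24.
|24.9 − 24| = 0.9.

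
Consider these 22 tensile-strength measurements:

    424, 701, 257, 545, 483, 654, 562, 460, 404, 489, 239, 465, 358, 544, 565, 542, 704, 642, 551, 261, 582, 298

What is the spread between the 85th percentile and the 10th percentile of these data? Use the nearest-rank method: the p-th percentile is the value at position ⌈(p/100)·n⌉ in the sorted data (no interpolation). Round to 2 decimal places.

381.00

Sorted: 239, 257, 261, 298, 358, 404, 424, 460, 465, 483, 489, 542, 544, 545, 551, 562, 565, 582, 642, 654, 701, 704.
n = 22.
P10: rank ⌈10/100·22⌉ = 3 → 261.
P85: rank ⌈85/100·22⌉ = 19 → 642.
Difference: 642 − 261 = 381.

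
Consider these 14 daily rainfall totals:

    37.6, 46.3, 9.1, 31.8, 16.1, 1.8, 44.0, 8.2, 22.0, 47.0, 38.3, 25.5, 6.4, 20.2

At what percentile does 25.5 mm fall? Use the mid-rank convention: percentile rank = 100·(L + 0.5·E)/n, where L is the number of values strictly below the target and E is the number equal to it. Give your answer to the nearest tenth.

53.6

Sorted: 1.8, 6.4, 8.2, 9.1, 16.1, 20.2, 22.0, 25.5, 31.8, 37.6, 38.3, 44.0, 46.3, 47.0.
Count below 25.5: L = 7; count equal: E = 1; n = 14.
Percentile rank = 100·(7 + 0.5·1)/14 = 100·7.5/14 = 53.57.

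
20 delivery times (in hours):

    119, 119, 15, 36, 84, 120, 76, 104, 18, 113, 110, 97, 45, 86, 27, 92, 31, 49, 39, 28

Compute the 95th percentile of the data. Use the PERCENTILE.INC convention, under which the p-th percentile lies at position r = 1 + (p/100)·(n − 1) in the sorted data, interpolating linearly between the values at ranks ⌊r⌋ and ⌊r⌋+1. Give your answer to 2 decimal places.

119.05

Sorted: 15, 18, 27, 28, 31, 36, 39, 45, 49, 76, 84, 86, 92, 97, 104, 110, 113, 119, 119, 120.
n = 20.
r = 1 + (95/100)·(20 − 1) = 1 + 18.05 = 19.05.
Rank 19 is 119 and rank 20 is 120.
Interpolate: 119 + 0.05·(120 − 119) = 119 + 0.05·1 = 119.05.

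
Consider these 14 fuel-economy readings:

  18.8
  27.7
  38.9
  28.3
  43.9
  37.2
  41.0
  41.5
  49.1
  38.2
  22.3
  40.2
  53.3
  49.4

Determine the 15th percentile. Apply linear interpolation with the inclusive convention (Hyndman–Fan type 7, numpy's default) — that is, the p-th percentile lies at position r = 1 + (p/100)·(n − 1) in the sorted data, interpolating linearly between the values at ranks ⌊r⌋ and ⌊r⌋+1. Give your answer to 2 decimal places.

Sorted: 18.8, 22.3, 27.7, 28.3, 37.2, 38.2, 38.9, 40.2, 41.0, 41.5, 43.9, 49.1, 49.4, 53.3.
n = 14.
r = 1 + (15/100)·(14 − 1) = 1 + 1.95 = 2.95.
Rank 2 is 22.3 and rank 3 is 27.7.
Interpolate: 22.3 + 0.95·(27.7 − 22.3) = 22.3 + 0.95·5.4 = 27.43.

27.43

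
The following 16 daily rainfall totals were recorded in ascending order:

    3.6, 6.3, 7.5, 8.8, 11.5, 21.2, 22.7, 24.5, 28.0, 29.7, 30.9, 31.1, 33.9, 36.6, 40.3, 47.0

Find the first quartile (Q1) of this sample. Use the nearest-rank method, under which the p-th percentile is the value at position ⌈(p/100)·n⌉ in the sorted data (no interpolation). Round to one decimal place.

8.8

n = 16.
Position = ⌈25/100 · 16⌉ = ⌈4⌉ = 4.
The value at rank 4 is 8.8.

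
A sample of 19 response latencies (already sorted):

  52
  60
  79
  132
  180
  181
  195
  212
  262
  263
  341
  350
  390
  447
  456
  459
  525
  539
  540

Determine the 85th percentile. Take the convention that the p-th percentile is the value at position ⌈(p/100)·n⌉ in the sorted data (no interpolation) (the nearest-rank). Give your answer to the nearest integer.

525

n = 19.
Position = ⌈85/100 · 19⌉ = ⌈16.15⌉ = 17.
The value at rank 17 is 525.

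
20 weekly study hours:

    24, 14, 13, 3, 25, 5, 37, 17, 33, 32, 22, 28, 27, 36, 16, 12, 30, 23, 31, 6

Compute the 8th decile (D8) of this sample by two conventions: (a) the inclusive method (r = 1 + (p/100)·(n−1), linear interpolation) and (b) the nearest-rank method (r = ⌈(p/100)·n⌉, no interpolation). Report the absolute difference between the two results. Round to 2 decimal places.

0.20

Sorted: 3, 5, 6, 12, 13, 14, 16, 17, 22, 23, 24, 25, 27, 28, 30, 31, 32, 33, 36, 37.
n = 20.
(a) r = 16.2; between ranks 16 (31) and 17 (32): 31.2.
(b) the nearest-rank method: rank 16 → 31.
|31.2 − 31| = 0.2.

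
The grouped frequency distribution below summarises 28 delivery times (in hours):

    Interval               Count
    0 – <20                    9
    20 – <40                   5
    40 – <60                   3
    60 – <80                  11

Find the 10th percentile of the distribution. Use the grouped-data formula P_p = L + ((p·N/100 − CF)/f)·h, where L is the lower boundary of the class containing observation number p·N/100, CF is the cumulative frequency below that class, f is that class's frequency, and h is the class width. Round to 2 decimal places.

N = 28; target position k = 10/100 · 28 = 2.8.
Cumulative frequencies: 9, 14, 17, 28.
Observation 2.8 falls in the class 0 – <20.
L = 0, CF = 0, f = 9, h = 20.
P10 = 0 + ((2.8 − 0)/9)·20 = 0 + 6.22222 = 6.22222.

6.22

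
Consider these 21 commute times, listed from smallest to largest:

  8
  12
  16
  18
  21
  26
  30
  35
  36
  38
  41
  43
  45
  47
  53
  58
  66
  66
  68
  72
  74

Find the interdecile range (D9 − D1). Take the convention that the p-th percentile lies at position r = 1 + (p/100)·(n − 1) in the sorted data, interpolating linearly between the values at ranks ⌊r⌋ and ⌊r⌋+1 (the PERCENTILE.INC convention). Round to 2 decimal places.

n = 21.
P10: r = 3 (integer) → 16.
P90: r = 19 (integer) → 68.
Difference: 68 − 16 = 52.

52.00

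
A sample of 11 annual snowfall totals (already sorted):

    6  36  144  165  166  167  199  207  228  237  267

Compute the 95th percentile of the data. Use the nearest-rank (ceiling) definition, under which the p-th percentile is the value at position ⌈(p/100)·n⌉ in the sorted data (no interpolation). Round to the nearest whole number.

n = 11.
Position = ⌈95/100 · 11⌉ = ⌈10.45⌉ = 11.
The value at rank 11 is 267.

267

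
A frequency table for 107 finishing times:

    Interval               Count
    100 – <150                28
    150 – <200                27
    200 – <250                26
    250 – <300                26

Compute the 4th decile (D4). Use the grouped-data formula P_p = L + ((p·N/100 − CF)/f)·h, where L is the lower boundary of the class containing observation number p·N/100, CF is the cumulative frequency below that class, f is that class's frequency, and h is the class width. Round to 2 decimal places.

N = 107; target position k = 40/100 · 107 = 42.8.
Cumulative frequencies: 28, 55, 81, 107.
Observation 42.8 falls in the class 150 – <200.
L = 150, CF = 28, f = 27, h = 50.
P40 = 150 + ((42.8 − 28)/27)·50 = 150 + 27.4074 = 177.407.

177.41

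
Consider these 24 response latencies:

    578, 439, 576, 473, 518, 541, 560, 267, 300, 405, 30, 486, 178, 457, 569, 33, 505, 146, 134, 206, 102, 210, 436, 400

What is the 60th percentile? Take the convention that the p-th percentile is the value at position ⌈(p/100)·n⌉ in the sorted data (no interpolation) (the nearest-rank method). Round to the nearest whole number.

457

Sorted: 30, 33, 102, 134, 146, 178, 206, 210, 267, 300, 400, 405, 436, 439, 457, 473, 486, 505, 518, 541, 560, 569, 576, 578.
n = 24.
Position = ⌈60/100 · 24⌉ = ⌈14.4⌉ = 15.
The value at rank 15 is 457.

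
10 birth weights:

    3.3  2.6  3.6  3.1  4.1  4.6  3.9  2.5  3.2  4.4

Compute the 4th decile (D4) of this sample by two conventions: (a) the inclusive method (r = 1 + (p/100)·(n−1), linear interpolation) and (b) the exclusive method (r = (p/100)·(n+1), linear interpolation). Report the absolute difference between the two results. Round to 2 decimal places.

0.02

Sorted: 2.5, 2.6, 3.1, 3.2, 3.3, 3.6, 3.9, 4.1, 4.4, 4.6.
n = 10.
(a) r = 4.6; between ranks 4 (3.2) and 5 (3.3): 3.26.
(b) r = 4.4; between ranks 4 (3.2) and 5 (3.3): 3.24.
|3.26 − 3.24| = 0.02.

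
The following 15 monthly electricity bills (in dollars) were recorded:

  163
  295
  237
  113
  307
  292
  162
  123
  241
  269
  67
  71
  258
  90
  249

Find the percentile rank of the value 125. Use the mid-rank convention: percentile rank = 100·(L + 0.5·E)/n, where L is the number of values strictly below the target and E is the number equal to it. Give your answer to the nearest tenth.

Sorted: 67, 71, 90, 113, 123, 162, 163, 237, 241, 249, 258, 269, 292, 295, 307.
Count below 125: L = 5; count equal: E = 0; n = 15.
Percentile rank = 100·(5 + 0.5·0)/15 = 100·5/15 = 33.33.

33.3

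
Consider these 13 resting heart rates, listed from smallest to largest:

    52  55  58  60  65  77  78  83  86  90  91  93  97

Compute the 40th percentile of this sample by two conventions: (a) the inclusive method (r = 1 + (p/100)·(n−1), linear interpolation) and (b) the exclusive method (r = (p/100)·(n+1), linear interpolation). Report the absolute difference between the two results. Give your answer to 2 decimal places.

2.40

n = 13.
(a) r = 5.8; between ranks 5 (65) and 6 (77): 74.6.
(b) r = 5.6; between ranks 5 (65) and 6 (77): 72.2.
|74.6 − 72.2| = 2.4.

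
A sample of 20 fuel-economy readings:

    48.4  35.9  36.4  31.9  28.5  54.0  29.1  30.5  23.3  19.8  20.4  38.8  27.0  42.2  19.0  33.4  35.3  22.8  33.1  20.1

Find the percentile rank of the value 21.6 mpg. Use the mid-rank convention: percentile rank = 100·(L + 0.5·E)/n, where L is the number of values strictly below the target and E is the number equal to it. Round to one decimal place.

Sorted: 19.0, 19.8, 20.1, 20.4, 22.8, 23.3, 27.0, 28.5, 29.1, 30.5, 31.9, 33.1, 33.4, 35.3, 35.9, 36.4, 38.8, 42.2, 48.4, 54.0.
Count below 21.6: L = 4; count equal: E = 0; n = 20.
Percentile rank = 100·(4 + 0.5·0)/20 = 100·4/20 = 20.

20.0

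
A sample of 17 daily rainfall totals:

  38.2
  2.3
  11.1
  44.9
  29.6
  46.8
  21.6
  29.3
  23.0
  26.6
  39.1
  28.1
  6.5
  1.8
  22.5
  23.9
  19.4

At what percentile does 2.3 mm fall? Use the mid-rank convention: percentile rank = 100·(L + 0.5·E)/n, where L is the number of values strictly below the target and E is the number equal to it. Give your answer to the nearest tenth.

8.8

Sorted: 1.8, 2.3, 6.5, 11.1, 19.4, 21.6, 22.5, 23.0, 23.9, 26.6, 28.1, 29.3, 29.6, 38.2, 39.1, 44.9, 46.8.
Count below 2.3: L = 1; count equal: E = 1; n = 17.
Percentile rank = 100·(1 + 0.5·1)/17 = 100·1.5/17 = 8.824.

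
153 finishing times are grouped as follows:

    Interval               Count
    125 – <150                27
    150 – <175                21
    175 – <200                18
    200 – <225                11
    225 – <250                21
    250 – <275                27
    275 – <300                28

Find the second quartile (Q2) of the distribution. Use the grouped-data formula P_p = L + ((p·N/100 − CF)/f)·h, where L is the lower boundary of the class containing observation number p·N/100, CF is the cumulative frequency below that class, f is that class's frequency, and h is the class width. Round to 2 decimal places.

N = 153; target position k = 50/100 · 153 = 76.5.
Cumulative frequencies: 27, 48, 66, 77, 98, 125, 153.
Observation 76.5 falls in the class 200 – <225.
L = 200, CF = 66, f = 11, h = 25.
P50 = 200 + ((76.5 − 66)/11)·25 = 200 + 23.8636 = 223.864.

223.86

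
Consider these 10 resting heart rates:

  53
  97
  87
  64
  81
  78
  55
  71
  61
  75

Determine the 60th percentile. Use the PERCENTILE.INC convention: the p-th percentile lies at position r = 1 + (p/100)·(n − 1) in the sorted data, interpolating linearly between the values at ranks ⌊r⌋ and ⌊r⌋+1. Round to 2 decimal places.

76.20

Sorted: 53, 55, 61, 64, 71, 75, 78, 81, 87, 97.
n = 10.
r = 1 + (60/100)·(10 − 1) = 1 + 5.4 = 6.4.
Rank 6 is 75 and rank 7 is 78.
Interpolate: 75 + 0.4·(78 − 75) = 75 + 0.4·3 = 76.2.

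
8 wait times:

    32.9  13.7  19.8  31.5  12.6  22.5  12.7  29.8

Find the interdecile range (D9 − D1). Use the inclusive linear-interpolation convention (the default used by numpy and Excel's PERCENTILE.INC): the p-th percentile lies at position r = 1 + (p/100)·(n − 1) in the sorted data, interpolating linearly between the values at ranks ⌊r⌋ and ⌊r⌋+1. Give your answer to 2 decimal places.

Sorted: 12.6, 12.7, 13.7, 19.8, 22.5, 29.8, 31.5, 32.9.
n = 8.
P10: r = 1.7; ranks 1–2 are 12.6, 12.7; interpolating gives 12.67.
P90: r = 7.3; ranks 7–8 are 31.5, 32.9; interpolating gives 31.92.
Difference: 31.92 − 12.67 = 19.25.

19.25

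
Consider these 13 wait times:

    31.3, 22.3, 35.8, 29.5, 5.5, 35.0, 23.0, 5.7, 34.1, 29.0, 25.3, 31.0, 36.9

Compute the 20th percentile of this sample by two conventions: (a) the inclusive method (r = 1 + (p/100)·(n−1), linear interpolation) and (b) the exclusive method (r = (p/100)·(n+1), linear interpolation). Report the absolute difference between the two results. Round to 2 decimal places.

Sorted: 5.5, 5.7, 22.3, 23.0, 25.3, 29.0, 29.5, 31.0, 31.3, 34.1, 35.0, 35.8, 36.9.
n = 13.
(a) r = 3.4; between ranks 3 (22.3) and 4 (23.0): 22.58.
(b) r = 2.8; between ranks 2 (5.7) and 3 (22.3): 18.98.
|22.58 − 18.98| = 3.6.

3.60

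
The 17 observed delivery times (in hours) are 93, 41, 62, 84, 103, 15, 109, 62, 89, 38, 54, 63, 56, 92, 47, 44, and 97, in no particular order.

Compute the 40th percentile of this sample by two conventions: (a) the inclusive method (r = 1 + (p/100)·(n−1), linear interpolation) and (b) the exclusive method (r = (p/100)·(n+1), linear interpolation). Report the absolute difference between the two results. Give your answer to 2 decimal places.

1.20

Sorted: 15, 38, 41, 44, 47, 54, 56, 62, 62, 63, 84, 89, 92, 93, 97, 103, 109.
n = 17.
(a) r = 7.4; between ranks 7 (56) and 8 (62): 58.4.
(b) r = 7.2; between ranks 7 (56) and 8 (62): 57.2.
|58.4 − 57.2| = 1.2.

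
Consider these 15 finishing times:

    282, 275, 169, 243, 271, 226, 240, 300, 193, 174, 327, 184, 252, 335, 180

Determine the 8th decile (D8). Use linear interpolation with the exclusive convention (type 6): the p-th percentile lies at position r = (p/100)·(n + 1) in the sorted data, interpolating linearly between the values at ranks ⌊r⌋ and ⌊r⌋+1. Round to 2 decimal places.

296.40

Sorted: 169, 174, 180, 184, 193, 226, 240, 243, 252, 271, 275, 282, 300, 327, 335.
n = 15.
r = (80/100)·(15 + 1) = 12.8.
Rank 12 is 282 and rank 13 is 300.
Interpolate: 282 + 0.8·(300 − 282) = 282 + 0.8·18 = 296.4.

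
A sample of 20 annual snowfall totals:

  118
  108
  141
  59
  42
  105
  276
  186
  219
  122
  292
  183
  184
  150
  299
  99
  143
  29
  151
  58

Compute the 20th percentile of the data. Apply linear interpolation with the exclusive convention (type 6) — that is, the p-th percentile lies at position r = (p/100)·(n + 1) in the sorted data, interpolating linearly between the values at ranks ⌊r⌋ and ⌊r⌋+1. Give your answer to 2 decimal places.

Sorted: 29, 42, 58, 59, 99, 105, 108, 118, 122, 141, 143, 150, 151, 183, 184, 186, 219, 276, 292, 299.
n = 20.
r = (20/100)·(20 + 1) = 4.2.
Rank 4 is 59 and rank 5 is 99.
Interpolate: 59 + 0.2·(99 − 59) = 59 + 0.2·40 = 67.

67.00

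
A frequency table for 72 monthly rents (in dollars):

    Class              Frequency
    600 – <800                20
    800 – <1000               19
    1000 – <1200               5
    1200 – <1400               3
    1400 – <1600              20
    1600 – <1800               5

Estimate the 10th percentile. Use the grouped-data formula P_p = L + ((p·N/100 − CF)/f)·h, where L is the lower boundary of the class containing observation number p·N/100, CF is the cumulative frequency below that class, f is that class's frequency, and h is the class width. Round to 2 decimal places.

672.00

N = 72; target position k = 10/100 · 72 = 7.2.
Cumulative frequencies: 20, 39, 44, 47, 67, 72.
Observation 7.2 falls in the class 600 – <800.
L = 600, CF = 0, f = 20, h = 200.
P10 = 600 + ((7.2 − 0)/20)·200 = 600 + 72 = 672.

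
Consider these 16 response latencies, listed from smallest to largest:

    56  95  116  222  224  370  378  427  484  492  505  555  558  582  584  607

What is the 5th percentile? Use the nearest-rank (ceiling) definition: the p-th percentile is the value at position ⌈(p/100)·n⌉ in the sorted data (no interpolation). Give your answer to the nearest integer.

56

n = 16.
Position = ⌈5/100 · 16⌉ = ⌈0.8⌉ = 1.
The value at rank 1 is 56.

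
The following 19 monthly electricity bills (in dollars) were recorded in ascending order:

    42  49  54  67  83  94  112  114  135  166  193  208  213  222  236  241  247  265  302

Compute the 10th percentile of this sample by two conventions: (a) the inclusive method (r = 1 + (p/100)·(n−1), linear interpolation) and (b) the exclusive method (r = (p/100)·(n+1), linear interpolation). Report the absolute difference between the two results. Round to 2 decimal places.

n = 19.
(a) r = 2.8; between ranks 2 (49) and 3 (54): 53.
(b) r = 2 → value at rank 2 = 49.
|53 − 49| = 4.

4.00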